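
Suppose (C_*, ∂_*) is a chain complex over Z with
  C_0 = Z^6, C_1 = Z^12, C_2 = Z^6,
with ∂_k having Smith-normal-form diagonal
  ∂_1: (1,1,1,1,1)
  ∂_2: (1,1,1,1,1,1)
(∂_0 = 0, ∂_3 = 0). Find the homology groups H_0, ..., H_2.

H_0: b_0 = 6 − 0 − 5 = 1; torsion from ∂_1 factors > 1: none. So H_0 ≅ Z.
H_1: b_1 = 12 − 5 − 6 = 1; torsion from ∂_2 factors > 1: none. So H_1 ≅ Z.
H_2: b_2 = 6 − 6 − 0 = 0; torsion from ∂_3 factors > 1: none. So H_2 ≅ 0.

H_0 ≅ Z,  H_1 ≅ Z,  H_2 = 0.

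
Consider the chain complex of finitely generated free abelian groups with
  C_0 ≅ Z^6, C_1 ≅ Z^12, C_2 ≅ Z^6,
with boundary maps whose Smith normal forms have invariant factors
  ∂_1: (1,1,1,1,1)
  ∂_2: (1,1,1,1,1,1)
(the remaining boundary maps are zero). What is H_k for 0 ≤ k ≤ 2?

H_0 = Z,  H_1 = Z,  H_2 = 0.

H_0: b_0 = 6 − 0 − 5 = 1; torsion from ∂_1 factors > 1: none. So H_0 = Z.
H_1: b_1 = 12 − 5 − 6 = 1; torsion from ∂_2 factors > 1: none. So H_1 = Z.
H_2: b_2 = 6 − 6 − 0 = 0; torsion from ∂_3 factors > 1: none. So H_2 = 0.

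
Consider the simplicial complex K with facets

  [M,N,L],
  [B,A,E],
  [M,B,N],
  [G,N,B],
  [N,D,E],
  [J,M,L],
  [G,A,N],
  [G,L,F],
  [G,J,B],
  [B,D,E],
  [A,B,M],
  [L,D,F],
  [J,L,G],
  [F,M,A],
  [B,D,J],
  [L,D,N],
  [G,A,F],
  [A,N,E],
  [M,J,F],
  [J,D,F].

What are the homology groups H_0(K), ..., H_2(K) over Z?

H_0 = Z,  H_1 = Z ⊕ Z/2Z,  H_2 = 0.

Take the total order A < B < D < E < F < G < J < L < M < N on the vertex set. Then K (dimension 2) consists of the simplices:

  0-simplices (10): A, B, D, E, F, G, J, L, M, N
  1-simplices (30): AB, AE, AF, AG, AM, AN, BD, BE, BG, BJ, BM, BN, DE, DF, DJ, DL, DN, EN, FG, FJ, FL, FM, GJ, GL, GN, JL, JM, LM, LN, MN
  2-simplices (20): ABE, ABM, AEN, AFG, AFM, AGN, BDE, BDJ, BGJ, BGN, BMN, DEN, DFJ, DFL, DLN, FGL, FJM, GJL, JLM, LMN

giving chain groups C_0 ≅ Z^10, C_1 ≅ Z^30, C_2 ≅ Z^20.

The boundary map ∂_1: C_1 → C_0 maps an edge to its endpoints' difference, ∂[p,q] = q − p. For instance
  ∂BD = D − B.
The 10×30 boundary matrix has rank 9 and Smith normal form diag(1,1,1,1,1,1,1,1,1).

Boundary ∂_2: C_2 → C_1 sends each 2-simplex [p,q,r] to [q,r] − [p,r] + [p,q]. For instance
  ∂FJM = JM − FM + FJ,
  ∂LMN = MN − LN + LM.
The resulting 30×20 matrix has rank 20, and its Smith normal form has invariant factors (1,1,1,1,1,1,1,1,1,1,1,1,1,1,1,1,1,1,1,2).

From H_k ≅ ker(∂_k) / im(∂_{k+1}) we obtain:

  H_0: rank C_0 − rank ∂_1 = 10 − 9 = 1, and the invariant factors of ∂_1 are all 1, so H_0 = Z.
  H_1: rank ker ∂_1 − rank ∂_2 = (30 − 9) − 20 = 1, and ∂_2 has invariant factor 2 > 1, so H_1 = Z ⊕ Z/2Z.
  H_2: rank ker ∂_2 − rank ∂_3 = (20 − 20) − 0 = 0, and there is no ∂_3, so H_2 = 0.

As a check, the Euler characteristic is 10 − 30 + 20 = 0, which agrees with 1 − 1 + 0 = 0.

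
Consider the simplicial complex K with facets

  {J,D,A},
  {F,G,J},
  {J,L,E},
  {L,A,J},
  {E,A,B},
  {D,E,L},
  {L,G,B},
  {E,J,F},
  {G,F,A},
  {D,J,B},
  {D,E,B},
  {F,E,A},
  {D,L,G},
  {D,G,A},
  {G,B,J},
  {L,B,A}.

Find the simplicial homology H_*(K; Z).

H_0 = Z,  H_1 = Z^2,  H_2 = Z.

K has 8 vertices, 24 edges, 16 triangles.
rank ∂_0 = 0, rank ∂_1 = 7 ⇒ b_0 = 8 − 0 − 7 = 1; all invariant factors of ∂_1 are 1 so no torsion. So H_0 ≅ Z.
rank ∂_1 = 7, rank ∂_2 = 15 ⇒ b_1 = 24 − 7 − 15 = 2; all invariant factors of ∂_2 are 1 so no torsion. So H_1 ≅ Z^2.
rank ∂_2 = 15, rank ∂_3 = 0 ⇒ b_2 = 16 − 15 − 0 = 1. So H_2 ≅ Z.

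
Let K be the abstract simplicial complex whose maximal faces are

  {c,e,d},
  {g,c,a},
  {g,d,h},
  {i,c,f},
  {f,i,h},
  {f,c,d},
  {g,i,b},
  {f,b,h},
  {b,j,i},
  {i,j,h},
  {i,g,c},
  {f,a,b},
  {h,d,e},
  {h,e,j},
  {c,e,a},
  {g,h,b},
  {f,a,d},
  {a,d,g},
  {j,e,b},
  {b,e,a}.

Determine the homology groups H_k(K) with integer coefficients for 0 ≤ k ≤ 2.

We work with the vertex ordering a < b < c < d < e < f < g < h < i < j. The simplices of K, each written with vertices in increasing order, are:

  0-simplices (10): a, b, c, d, e, f, g, h, i, j
  1-simplices (30): ab, ac, ad, ae, af, ag, be, bf, bg, bh, bi, bj, cd, ce, cf, cg, ci, de, df, dg, dh, eh, ej, fh, fi, gh, gi, hi, hj, ij
  2-simplices (20): abe, abf, ace, acg, adf, adg, bej, bfh, bgh, bgi, bij, cde, cdf, cfi, cgi, deh, dgh, ehj, fhi, hij

giving chain groups C_0 ≅ Z^10, C_1 ≅ Z^30, C_2 ≅ Z^20.

∂_1: C_1 → C_0 is given by ∂[p,q] = [q] − [p].
As a 10×30 matrix over Z this has rank 9, with invariant factors (1,1,1,1,1,1,1,1,1).

The boundary map ∂_2: C_2 → C_1 sends each 2-simplex [p,q,r] to [q,r] − [p,r] + [p,q]. For instance
  ∂deh = eh − dh + de,
  ∂cfi = fi − ci + cf.
As a 30×20 matrix over Z this has rank 20, with invariant factors (1,1,1,1,1,1,1,1,1,1,1,1,1,1,1,1,1,1,1,2).

Computing H_k = (kernel of ∂_k) / (image of ∂_{k+1}):

  H_0: rank C_0 − rank ∂_1 = 10 − 9 = 1, and the invariant factors of ∂_1 are all 1, so H_0 ≅ Z.
  H_1: rank ker ∂_1 − rank ∂_2 = (30 − 9) − 20 = 1, and ∂_2 has invariant factor 2 > 1, so H_1 ≅ Z ⊕ Z_2.
  H_2: rank ker ∂_2 − rank ∂_3 = (20 − 20) − 0 = 0, and there is no ∂_3, so H_2 ≅ 0.

H_0 = Z,  H_1 = Z ⊕ Z_2,  H_2 = 0.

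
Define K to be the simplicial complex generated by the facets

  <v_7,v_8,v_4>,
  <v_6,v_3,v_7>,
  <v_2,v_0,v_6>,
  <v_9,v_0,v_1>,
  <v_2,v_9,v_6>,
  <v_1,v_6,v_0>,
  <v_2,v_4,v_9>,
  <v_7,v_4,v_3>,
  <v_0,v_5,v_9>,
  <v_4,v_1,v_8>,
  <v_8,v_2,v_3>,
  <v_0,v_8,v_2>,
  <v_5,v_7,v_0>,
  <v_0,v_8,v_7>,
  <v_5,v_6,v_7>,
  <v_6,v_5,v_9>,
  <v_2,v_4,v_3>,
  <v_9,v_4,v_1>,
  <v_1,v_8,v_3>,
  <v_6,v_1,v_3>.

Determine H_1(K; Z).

H_1 = Z ⊕ Z/2Z.

Fix the vertex order v_0 < v_1 < v_2 < v_3 < v_4 < v_5 < v_6 < v_7 < v_8 < v_9 and write every simplex with vertices in increasing order. Then dim K = 2 and the simplices of K are:

  0-simplices (10): [v_0], [v_1], [v_2], [v_3], [v_4], [v_5], [v_6], [v_7], [v_8], [v_9]
  1-simplices (30): (30 of them)
  2-simplices (20): (20 of them)

giving chain groups C_0 ≅ Z^10, C_1 ≅ Z^30, C_2 ≅ Z^20.

∂_1: C_1 → C_0 is given by ∂[p,q] = [q] − [p]. For instance
  ∂[v_3,v_7] = [v_7] − [v_3].
As a 10×30 matrix over Z this has rank 9, with invariant factors (1,1,1,1,1,1,1,1,1).

The boundary map ∂_2: C_2 → C_1 sends each 2-simplex [p,q,r] to [q,r] − [p,r] + [p,q]. For instance
  ∂[v_1,v_4,v_8] = [v_4,v_8] − [v_1,v_8] + [v_1,v_4],
  ∂[v_0,v_2,v_6] = [v_2,v_6] − [v_0,v_6] + [v_0,v_2].
This gives a 30×20 integer matrix of rank 20; reducing to Smith normal form yields diagonal entries (1,1,1,1,1,1,1,1,1,1,1,1,1,1,1,1,1,1,1,2).

Reading off H_k = ker ∂_k / im ∂_{k+1}:

  H_1: rank ker ∂_1 − rank ∂_2 = (30 − 9) − 20 = 1, and ∂_2 has invariant factor 2 > 1, so H_1 ≅ Z ⊕ Z/2Z.

(K is a triangulation of the Klein bottle.)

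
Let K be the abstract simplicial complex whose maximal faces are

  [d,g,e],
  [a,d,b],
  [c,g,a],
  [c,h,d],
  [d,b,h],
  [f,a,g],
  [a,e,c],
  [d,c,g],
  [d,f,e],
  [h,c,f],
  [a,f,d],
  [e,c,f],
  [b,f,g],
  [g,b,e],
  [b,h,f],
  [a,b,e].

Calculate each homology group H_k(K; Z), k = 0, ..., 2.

We work with the vertex ordering a < b < c < d < e < f < g < h. The simplices of K, each written with vertices in increasing order, are:

  0-simplices (8): a, b, c, d, e, f, g, h
  1-simplices (24): ab, ac, ad, ae, af, ag, bd, be, bf, bg, bh, cd, ce, cf, cg, ch, de, df, dg, dh, ef, eg, fg, fh
  2-simplices (16): abd, abe, ace, acg, adf, afg, bdh, beg, bfg, bfh, cdg, cdh, cef, cfh, def, deg

Hence C_0 ≅ Z^8, C_1 ≅ Z^24, C_2 ≅ Z^16.

∂_1: C_1 → C_0 is given by ∂[p,q] = [q] − [p].
This gives a 8×24 integer matrix of rank 7; reducing to Smith normal form yields diagonal entries (1,1,1,1,1,1,1).

The boundary map ∂_2: C_2 → C_1 acts by ∂[p,q,r] = [q,r] − [p,r] + [p,q]. For instance
  ∂bfg = fg − bg + bf,
  ∂adf = df − af + ad.
The resulting 24×16 matrix has rank 15, and its Smith normal form has invariant factors (1,1,1,1,1,1,1,1,1,1,1,1,1,1,1).

From H_k ≅ ker(∂_k) / im(∂_{k+1}) we obtain:

  H_0: rank C_0 − rank ∂_1 = 8 − 7 = 1, and the invariant factors of ∂_1 are all 1, so H_0 ≅ Z.
  H_1: rank ker ∂_1 − rank ∂_2 = (24 − 7) − 15 = 2, and the invariant factors of ∂_2 are all 1, so H_1 ≅ Z^2.
  H_2: rank ker ∂_2 − rank ∂_3 = (16 − 15) − 0 = 1, and there is no ∂_3, so H_2 ≅ Z.

As a check, the Euler characteristic is 8 − 24 + 16 = 0, which agrees with 1 − 2 + 1 = 0.
(K is a triangulation of the torus T^2.)

H_0 ≅ Z,  H_1 ≅ Z^2,  H_2 ≅ Z.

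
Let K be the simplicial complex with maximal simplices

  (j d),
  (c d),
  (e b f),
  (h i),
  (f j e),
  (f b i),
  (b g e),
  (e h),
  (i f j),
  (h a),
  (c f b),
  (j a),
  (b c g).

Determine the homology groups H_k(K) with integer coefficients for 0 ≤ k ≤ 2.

H_0 = Z,  H_1 = Z^3,  H_2 = 0.

K has 10 vertices, 19 edges, 7 triangles.
rank ∂_0 = 0, rank ∂_1 = 9 ⇒ b_0 = 10 − 0 − 9 = 1; all invariant factors of ∂_1 are 1 so no torsion. So H_0 ≅ Z.
rank ∂_1 = 9, rank ∂_2 = 7 ⇒ b_1 = 19 − 9 − 7 = 3; all invariant factors of ∂_2 are 1 so no torsion. So H_1 ≅ Z^3.
rank ∂_2 = 7, rank ∂_3 = 0 ⇒ b_2 = 7 − 7 − 0 = 0. So H_2 ≅ 0.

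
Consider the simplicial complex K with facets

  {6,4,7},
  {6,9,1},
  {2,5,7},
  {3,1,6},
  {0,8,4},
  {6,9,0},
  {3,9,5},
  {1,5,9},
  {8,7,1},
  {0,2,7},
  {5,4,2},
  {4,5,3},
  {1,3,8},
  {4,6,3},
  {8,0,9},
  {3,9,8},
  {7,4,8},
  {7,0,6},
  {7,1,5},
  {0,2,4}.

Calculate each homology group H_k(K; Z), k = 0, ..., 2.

H_0 = Z,  H_1 = Z ⊕ Z/2,  H_2 = 0.

We work with the vertex ordering 0 < 1 < 2 < 3 < 4 < 5 < 6 < 7 < 8 < 9. The simplices of K, each written with vertices in increasing order, are:

  0-simplices (10): [0], [1], [2], [3], [4], [5], [6], [7], [8], [9]
  1-simplices (30): (30 of them)
  2-simplices (20): (20 of them)

so the chain groups are C_0 ≅ Z^10, C_1 ≅ Z^30, C_2 ≅ Z^20.

Boundary ∂_1: C_1 → C_0 is given by ∂[p,q] = [q] − [p]. For instance
  ∂[1,7] = [7] − [1].
As a 10×30 matrix over Z this has rank 9, with invariant factors (1,1,1,1,1,1,1,1,1).

The boundary map ∂_2: C_2 → C_1 acts by ∂[p,q,r] = [q,r] − [p,r] + [p,q]. For instance
  ∂[3,4,5] = [4,5] − [3,5] + [3,4],
  ∂[1,5,7] = [5,7] − [1,7] + [1,5].
This gives a 30×20 integer matrix of rank 20; reducing to Smith normal form yields diagonal entries (1,1,1,1,1,1,1,1,1,1,1,1,1,1,1,1,1,1,1,2).

From H_k ≅ ker(∂_k) / im(∂_{k+1}) we obtain:

  H_0: rank C_0 − rank ∂_1 = 10 − 9 = 1, and the invariant factors of ∂_1 are all 1, so H_0 = Z.
  H_1: rank ker ∂_1 − rank ∂_2 = (30 − 9) − 20 = 1, and ∂_2 has invariant factor 2 > 1, so H_1 = Z ⊕ Z/2.
  H_2: rank ker ∂_2 − rank ∂_3 = (20 − 20) − 0 = 0, and there is no ∂_3, so H_2 = 0.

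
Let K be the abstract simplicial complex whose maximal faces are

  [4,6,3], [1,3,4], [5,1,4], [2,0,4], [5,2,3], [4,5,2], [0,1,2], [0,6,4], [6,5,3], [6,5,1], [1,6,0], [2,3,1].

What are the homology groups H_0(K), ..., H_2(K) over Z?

Take the total order 0 < 1 < 2 < 3 < 4 < 5 < 6 on the vertex set. Then K (dimension 2) consists of the simplices:

  0-simplices (7): [0], [1], [2], [3], [4], [5], [6]
  1-simplices (18): [0,1], [0,2], [0,4], [0,6], [1,2], [1,3], [1,4], [1,5], [1,6], [2,3], [2,4], [2,5], [3,4], [3,5], [3,6], [4,5], [4,6], [5,6]
  2-simplices (12): [0,1,2], [0,1,6], [0,2,4], [0,4,6], [1,2,3], [1,3,4], [1,4,5], [1,5,6], [2,3,5], [2,4,5], [3,4,6], [3,5,6]

so the chain groups are C_0 ≅ Z^7, C_1 ≅ Z^18, C_2 ≅ Z^12.

Boundary ∂_1: C_1 → C_0 sends each edge [p,q] (with p < q) to q − p. For instance
  ∂[1,3] = [3] − [1].
As a 7×18 matrix over Z this has rank 6, with invariant factors (1,1,1,1,1,1).

The boundary map ∂_2: C_2 → C_1 maps a triangle to the signed sum of its edges. For instance
  ∂[0,2,4] = [2,4] − [0,4] + [0,2],
  ∂[3,5,6] = [5,6] − [3,6] + [3,5].
As a 18×12 matrix over Z this has rank 12, with invariant factors (1,1,1,1,1,1,1,1,1,1,1,2).

Now H_k = ker ∂_k / im ∂_{k+1}, so:

  H_0: rank C_0 − rank ∂_1 = 7 − 6 = 1, and the invariant factors of ∂_1 are all 1, so H_0 ≅ Z.
  H_1: rank ker ∂_1 − rank ∂_2 = (18 − 6) − 12 = 0, and ∂_2 has invariant factor 2 > 1, so H_1 ≅ Z/2Z.
  H_2: rank ker ∂_2 − rank ∂_3 = (12 − 12) − 0 = 0, and there is no ∂_3, so H_2 ≅ 0.

H_0 = Z,  H_1 = Z/2Z,  H_2 = 0.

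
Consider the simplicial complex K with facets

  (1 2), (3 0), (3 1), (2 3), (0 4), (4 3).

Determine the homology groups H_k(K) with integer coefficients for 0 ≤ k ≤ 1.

H_0 ≅ Z,  H_1 ≅ Z^2.

Order the vertices as 0 < 1 < 2 < 3 < 4. Listing each simplex with vertices in this order, K has dimension 1 with simplices:

  0-simplices (5): [0], [1], [2], [3], [4]
  1-simplices (6): [0,3], [0,4], [1,2], [1,3], [2,3], [3,4]

Hence C_0 ≅ Z^5, C_1 ≅ Z^6.

The boundary map ∂_1: C_1 → C_0 sends each edge [p,q] (with p < q) to q − p. For instance
  ∂[1,3] = [3] − [1].
This gives a 5×6 integer matrix of rank 4; reducing to Smith normal form yields diagonal entries (1,1,1,1).

Computing H_k = (kernel of ∂_k) / (image of ∂_{k+1}):

  H_0: rank C_0 − rank ∂_1 = 5 − 4 = 1, and the invariant factors of ∂_1 are all 1, so H_0 ≅ Z.
  H_1: rank ker ∂_1 − rank ∂_2 = (6 − 4) − 0 = 2, and there is no ∂_2, so H_1 ≅ Z^2.

(K is a triangulation of a wedge of 2 circles.)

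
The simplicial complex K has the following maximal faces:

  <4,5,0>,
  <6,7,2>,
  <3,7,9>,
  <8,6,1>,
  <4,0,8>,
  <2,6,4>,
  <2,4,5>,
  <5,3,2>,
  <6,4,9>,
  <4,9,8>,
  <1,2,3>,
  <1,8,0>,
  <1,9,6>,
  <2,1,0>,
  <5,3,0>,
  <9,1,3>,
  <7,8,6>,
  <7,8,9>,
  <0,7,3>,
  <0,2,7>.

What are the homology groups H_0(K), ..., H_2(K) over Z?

H_0 ≅ Z,  H_1 ≅ Z ⊕ Z/2Z,  H_2 = 0.

Order the vertices as 0 < 1 < 2 < 3 < 4 < 5 < 6 < 7 < 8 < 9. Listing each simplex with vertices in this order, K has dimension 2 with simplices:

  0-simplices (10): [0], [1], [2], [3], [4], [5], [6], [7], [8], [9]
  1-simplices (30): (30 of them)
  2-simplices (20): (20 of them)

so the chain groups are C_0 ≅ Z^10, C_1 ≅ Z^30, C_2 ≅ Z^20.

The boundary map ∂_1: C_1 → C_0 is given by ∂[p,q] = [q] − [p].
As a 10×30 matrix over Z this has rank 9, with invariant factors (1,1,1,1,1,1,1,1,1).

The boundary map ∂_2: C_2 → C_1 acts by ∂[p,q,r] = [q,r] − [p,r] + [p,q]. For instance
  ∂[6,7,8] = [7,8] − [6,8] + [6,7],
  ∂[3,7,9] = [7,9] − [3,9] + [3,7].
This gives a 30×20 integer matrix of rank 20; reducing to Smith normal form yields diagonal entries (1,1,1,1,1,1,1,1,1,1,1,1,1,1,1,1,1,1,1,2).

From H_k ≅ ker(∂_k) / im(∂_{k+1}) we obtain:

  H_0: rank C_0 − rank ∂_1 = 10 − 9 = 1, and the invariant factors of ∂_1 are all 1, so H_0 = Z.
  H_1: rank ker ∂_1 − rank ∂_2 = (30 − 9) − 20 = 1, and ∂_2 has invariant factor 2 > 1, so H_1 = Z ⊕ Z/2Z.
  H_2: rank ker ∂_2 − rank ∂_3 = (20 − 20) − 0 = 0, and there is no ∂_3, so H_2 = 0.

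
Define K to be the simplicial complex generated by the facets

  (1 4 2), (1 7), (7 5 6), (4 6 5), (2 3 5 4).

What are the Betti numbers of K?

b_0 = 1, b_1 = 1, b_2 = 0, b_3 = 0.

Order the vertices as 1 < 2 < 3 < 4 < 5 < 6 < 7. Listing each simplex with vertices in this order, K has dimension 3 with simplices:

  0-simplices (7): [1], [2], [3], [4], [5], [6], [7]
  1-simplices (13): [1,2], [1,4], [1,7], [2,3], [2,4], [2,5], [3,4], [3,5], [4,5], [4,6], [5,6], [5,7], [6,7]
  2-simplices (7): [1,2,4], [2,3,4], [2,3,5], [2,4,5], [3,4,5], [4,5,6], [5,6,7]
  3-simplices (1): [2,3,4,5]

giving chain groups C_0 ≅ Z^7, C_1 ≅ Z^13, C_2 ≅ Z^7, C_3 ≅ Z^1.

∂_1: C_1 → C_0 sends each edge [p,q] (with p < q) to q − p. For instance
  ∂[2,4] = [4] − [2].
This gives a 7×13 integer matrix of rank 6; reducing to Smith normal form yields diagonal entries (1,1,1,1,1,1).

The boundary map ∂_2: C_2 → C_1 maps a triangle to the signed sum of its edges. For instance
  ∂[1,2,4] = [2,4] − [1,4] + [1,2],
  ∂[2,3,5] = [3,5] − [2,5] + [2,3].
This gives a 13×7 integer matrix of rank 6; reducing to Smith normal form yields diagonal entries (1,1,1,1,1,1).

Boundary ∂_3: C_3 → C_2 sends each 3-simplex σ to the alternating sum Σ_i (−1)^i (σ with its i-th vertex removed). For instance
  ∂[2,3,4,5] = [3,4,5] − [2,4,5] + [2,3,5] − [2,3,4].
This gives a 7×1 integer matrix of rank 1; reducing to Smith normal form yields diagonal entries (1).

From H_k ≅ ker(∂_k) / im(∂_{k+1}) we obtain:

  H_0: rank C_0 − rank ∂_1 = 7 − 6 = 1, and the invariant factors of ∂_1 are all 1, so H_0 ≅ Z.
  H_1: rank ker ∂_1 − rank ∂_2 = (13 − 6) − 6 = 1, and the invariant factors of ∂_2 are all 1, so H_1 ≅ Z.
  H_2: rank ker ∂_2 − rank ∂_3 = (7 − 6) − 1 = 0, and the invariant factors of ∂_3 are all 1, so H_2 ≅ 0.
  H_3: rank ker ∂_3 − rank ∂_4 = (1 − 1) − 0 = 0, and there is no ∂_4, so H_3 ≅ 0.

As a check, the Euler characteristic is 7 − 13 + 7 − 1 = 0, which agrees with 1 − 1 + 0 − 0 = 0.

Hence the Betti numbers are b_0 = 1, b_1 = 1, b_2 = 0, b_3 = 0.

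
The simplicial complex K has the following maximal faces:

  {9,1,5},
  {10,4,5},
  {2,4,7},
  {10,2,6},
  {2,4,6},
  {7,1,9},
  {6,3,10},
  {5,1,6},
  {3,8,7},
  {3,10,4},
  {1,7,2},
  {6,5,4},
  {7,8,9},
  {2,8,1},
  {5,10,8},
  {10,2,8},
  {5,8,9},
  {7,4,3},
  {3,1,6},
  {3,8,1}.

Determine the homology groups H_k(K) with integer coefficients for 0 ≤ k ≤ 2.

Take the total order 1 < 2 < 3 < 4 < 5 < 6 < 7 < 8 < 9 < 10 on the vertex set. Then K (dimension 2) consists of the simplices:

  0-simplices (10): [1], [2], [3], [4], [5], [6], [7], [8], [9], [10]
  1-simplices (30): (30 of them)
  2-simplices (20): (20 of them)

Hence C_0 ≅ Z^10, C_1 ≅ Z^30, C_2 ≅ Z^20.

∂_1: C_1 → C_0 maps an edge to its endpoints' difference, ∂[p,q] = q − p. For instance
  ∂[5,8] = [8] − [5].
As a 10×30 matrix over Z this has rank 9, with invariant factors (1,1,1,1,1,1,1,1,1).

The boundary map ∂_2: C_2 → C_1 sends each 2-simplex [p,q,r] to [q,r] − [p,r] + [p,q]. For instance
  ∂[4,5,6] = [5,6] − [4,6] + [4,5],
  ∂[2,8,10] = [8,10] − [2,10] + [2,8].
As a 30×20 matrix over Z this has rank 20, with invariant factors (1,1,1,1,1,1,1,1,1,1,1,1,1,1,1,1,1,1,1,2).

Computing H_k = (kernel of ∂_k) / (image of ∂_{k+1}):

  H_0: rank C_0 − rank ∂_1 = 10 − 9 = 1, and the invariant factors of ∂_1 are all 1, so H_0 ≅ Z.
  H_1: rank ker ∂_1 − rank ∂_2 = (30 − 9) − 20 = 1, and ∂_2 has invariant factor 2 > 1, so H_1 ≅ Z ⊕ Z/2.
  H_2: rank ker ∂_2 − rank ∂_3 = (20 − 20) − 0 = 0, and there is no ∂_3, so H_2 ≅ 0.

As a check, the Euler characteristic is 10 − 30 + 20 = 0, which agrees with 1 − 1 + 0 = 0.

H_0 = Z,  H_1 = Z ⊕ Z/2,  H_2 = 0.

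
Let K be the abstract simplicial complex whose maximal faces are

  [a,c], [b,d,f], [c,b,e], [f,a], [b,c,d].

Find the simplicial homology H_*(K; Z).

H_0 = Z,  H_1 = Z,  H_2 = 0.

Fix the vertex order a < b < c < d < e < f and write every simplex with vertices in increasing order. Then dim K = 2 and the simplices of K are:

  0-simplices (6): a, b, c, d, e, f
  1-simplices (9): ac, af, bc, bd, be, bf, cd, ce, df
  2-simplices (3): bcd, bce, bdf

Hence C_0 ≅ Z^6, C_1 ≅ Z^9, C_2 ≅ Z^3.

∂_1: C_1 → C_0 sends each edge [p,q] (with p < q) to q − p. For instance
  ∂bc = c − b.
The 6×9 boundary matrix has rank 5 and Smith normal form diag(1,1,1,1,1).

The boundary map ∂_2: C_2 → C_1 maps a triangle to the signed sum of its edges. For instance
  ∂bcd = cd − bd + bc,
  ∂bce = ce − be + bc.
As a 9×3 matrix over Z this has rank 3, with invariant factors (1,1,1).

From H_k ≅ ker(∂_k) / im(∂_{k+1}) we obtain:

  H_0: rank C_0 − rank ∂_1 = 6 − 5 = 1, and the invariant factors of ∂_1 are all 1, so H_0 = Z.
  H_1: rank ker ∂_1 − rank ∂_2 = (9 − 5) − 3 = 1, and the invariant factors of ∂_2 are all 1, so H_1 = Z.
  H_2: rank ker ∂_2 − rank ∂_3 = (3 − 3) − 0 = 0, and there is no ∂_3, so H_2 = 0.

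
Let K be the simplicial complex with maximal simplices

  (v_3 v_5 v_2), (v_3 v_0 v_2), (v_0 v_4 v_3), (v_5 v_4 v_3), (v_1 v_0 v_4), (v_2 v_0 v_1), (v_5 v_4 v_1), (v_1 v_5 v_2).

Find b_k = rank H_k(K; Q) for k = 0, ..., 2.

b_0 = 1, b_1 = 0, b_2 = 1.

Fix the vertex order v_0 < v_1 < v_2 < v_3 < v_4 < v_5 and write every simplex with vertices in increasing order. Then dim K = 2 and the simplices of K are:

  0-simplices (6): [v_0], [v_1], [v_2], [v_3], [v_4], [v_5]
  1-simplices (12): [v_0,v_1], [v_0,v_2], [v_0,v_3], [v_0,v_4], [v_1,v_2], [v_1,v_4], [v_1,v_5], [v_2,v_3], [v_2,v_5], [v_3,v_4], [v_3,v_5], [v_4,v_5]
  2-simplices (8): [v_0,v_1,v_2], [v_0,v_1,v_4], [v_0,v_2,v_3], [v_0,v_3,v_4], [v_1,v_2,v_5], [v_1,v_4,v_5], [v_2,v_3,v_5], [v_3,v_4,v_5]

so the chain groups are C_0 ≅ Z^6, C_1 ≅ Z^12, C_2 ≅ Z^8.

The boundary map ∂_1: C_1 → C_0 sends each edge [p,q] (with p < q) to q − p. For instance
  ∂[v_3,v_4] = [v_4] − [v_3].
This gives a 6×12 integer matrix of rank 5; reducing to Smith normal form yields diagonal entries (1,1,1,1,1).

Boundary ∂_2: C_2 → C_1 sends each 2-simplex [p,q,r] to [q,r] − [p,r] + [p,q]. For instance
  ∂[v_2,v_3,v_5] = [v_3,v_5] − [v_2,v_5] + [v_2,v_3],
  ∂[v_1,v_4,v_5] = [v_4,v_5] − [v_1,v_5] + [v_1,v_4].
The resulting 12×8 matrix has rank 7, and its Smith normal form has invariant factors (1,1,1,1,1,1,1).

Computing H_k = (kernel of ∂_k) / (image of ∂_{k+1}):

  H_0: rank C_0 − rank ∂_1 = 6 − 5 = 1, and the invariant factors of ∂_1 are all 1, so H_0 ≅ Z.
  H_1: rank ker ∂_1 − rank ∂_2 = (12 − 5) − 7 = 0, and the invariant factors of ∂_2 are all 1, so H_1 ≅ 0.
  H_2: rank ker ∂_2 − rank ∂_3 = (8 − 7) − 0 = 1, and there is no ∂_3, so H_2 ≅ Z.

Hence the Betti numbers are b_0 = 1, b_1 = 0, b_2 = 1.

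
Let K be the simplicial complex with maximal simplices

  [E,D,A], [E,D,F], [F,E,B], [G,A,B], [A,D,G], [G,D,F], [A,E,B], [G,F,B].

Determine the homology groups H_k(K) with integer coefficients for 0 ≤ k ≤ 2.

H_0 = Z,  H_1 = 0,  H_2 = Z.

We work with the vertex ordering A < B < D < E < F < G. The simplices of K, each written with vertices in increasing order, are:

  0-simplices (6): A, B, D, E, F, G
  1-simplices (12): AB, AD, AE, AG, BE, BF, BG, DE, DF, DG, EF, FG
  2-simplices (8): ABE, ABG, ADE, ADG, BEF, BFG, DEF, DFG

giving chain groups C_0 ≅ Z^6, C_1 ≅ Z^12, C_2 ≅ Z^8.

∂_1: C_1 → C_0 maps an edge to its endpoints' difference, ∂[p,q] = q − p. For instance
  ∂EF = F − E.
The resulting 6×12 matrix has rank 5, and its Smith normal form has invariant factors (1,1,1,1,1).

Boundary ∂_2: C_2 → C_1 sends each 2-simplex [p,q,r] to [q,r] − [p,r] + [p,q]. For instance
  ∂BEF = EF − BF + BE,
  ∂ABE = BE − AE + AB.
This gives a 12×8 integer matrix of rank 7; reducing to Smith normal form yields diagonal entries (1,1,1,1,1,1,1).

Computing H_k = (kernel of ∂_k) / (image of ∂_{k+1}):

  H_0: rank C_0 − rank ∂_1 = 6 − 5 = 1, and the invariant factors of ∂_1 are all 1, so H_0 ≅ Z.
  H_1: rank ker ∂_1 − rank ∂_2 = (12 − 5) − 7 = 0, and the invariant factors of ∂_2 are all 1, so H_1 ≅ 0.
  H_2: rank ker ∂_2 − rank ∂_3 = (8 − 7) − 0 = 1, and there is no ∂_3, so H_2 ≅ Z.

As a check, the Euler characteristic is 6 − 12 + 8 = 2, which agrees with 1 − 0 + 1 = 2.
(K is a triangulation of the 2-sphere S^2.)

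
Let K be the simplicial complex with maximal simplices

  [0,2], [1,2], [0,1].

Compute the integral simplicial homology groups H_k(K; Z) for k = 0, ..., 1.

Take the total order 0 < 1 < 2 on the vertex set. Then K (dimension 1) consists of the simplices:

  0-simplices (3): [0], [1], [2]
  1-simplices (3): [0,1], [0,2], [1,2]

so the chain groups are C_0 ≅ Z^3, C_1 ≅ Z^3.

The boundary map ∂_1: C_1 → C_0 maps an edge to its endpoints' difference, ∂[p,q] = q − p. For instance
  ∂[0,2] = [2] − [0].
As a 3×3 matrix over Z this has rank 2, with invariant factors (1,1).

Computing H_k = (kernel of ∂_k) / (image of ∂_{k+1}):

  H_0: rank C_0 − rank ∂_1 = 3 − 2 = 1, and the invariant factors of ∂_1 are all 1, so H_0 ≅ Z.
  H_1: rank ker ∂_1 − rank ∂_2 = (3 − 2) − 0 = 1, and there is no ∂_2, so H_1 ≅ Z.

As a check, the Euler characteristic is 3 − 3 = 0, which agrees with 1 − 1 = 0.

H_0 ≅ Z,  H_1 ≅ Z.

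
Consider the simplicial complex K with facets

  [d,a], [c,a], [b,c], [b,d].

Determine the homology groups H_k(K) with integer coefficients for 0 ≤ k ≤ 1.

H_0 = Z,  H_1 = Z.

Fix the vertex order a < b < c < d and write every simplex with vertices in increasing order. Then dim K = 1 and the simplices of K are:

  0-simplices (4): a, b, c, d
  1-simplices (4): ac, ad, bc, bd

Hence C_0 ≅ Z^4, C_1 ≅ Z^4.

The boundary map ∂_1: C_1 → C_0 sends each edge [p,q] (with p < q) to q − p. For instance
  ∂bc = c − b.
The resulting 4×4 matrix has rank 3, and its Smith normal form has invariant factors (1,1,1).

Reading off H_k = ker ∂_k / im ∂_{k+1}:

  H_0: rank C_0 − rank ∂_1 = 4 − 3 = 1, and the invariant factors of ∂_1 are all 1, so H_0 ≅ Z.
  H_1: rank ker ∂_1 − rank ∂_2 = (4 − 3) − 0 = 1, and there is no ∂_2, so H_1 ≅ Z.

As a check, the Euler characteristic is 4 − 4 = 0, which agrees with 1 − 1 = 0.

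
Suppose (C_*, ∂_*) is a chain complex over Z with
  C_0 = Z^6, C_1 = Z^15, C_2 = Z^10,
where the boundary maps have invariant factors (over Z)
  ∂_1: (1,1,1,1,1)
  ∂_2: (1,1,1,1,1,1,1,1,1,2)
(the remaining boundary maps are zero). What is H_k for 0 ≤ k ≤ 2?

H_0: b_0 = 6 − 0 − 5 = 1; torsion from ∂_1 factors > 1: none. So H_0 = Z.
H_1: b_1 = 15 − 5 − 10 = 0; torsion from ∂_2 factors > 1: [2]. So H_1 = Z/2.
H_2: b_2 = 10 − 10 − 0 = 0; torsion from ∂_3 factors > 1: none. So H_2 = 0.

H_0 = Z,  H_1 = Z/2,  H_2 = 0.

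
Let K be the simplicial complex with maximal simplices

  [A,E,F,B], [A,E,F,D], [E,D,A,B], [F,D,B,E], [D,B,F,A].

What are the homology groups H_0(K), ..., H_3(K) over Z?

H_0 = Z,  H_1 = 0,  H_2 = 0,  H_3 = Z.

Order the vertices as A < B < D < E < F. Listing each simplex with vertices in this order, K has dimension 3 with simplices:

  0-simplices (5): A, B, D, E, F
  1-simplices (10): AB, AD, AE, AF, BD, BE, BF, DE, DF, EF
  2-simplices (10): ABD, ABE, ABF, ADE, ADF, AEF, BDE, BDF, BEF, DEF
  3-simplices (5): ABDE, ABDF, ABEF, ADEF, BDEF

so the chain groups are C_0 ≅ Z^5, C_1 ≅ Z^10, C_2 ≅ Z^10, C_3 ≅ Z^5.

∂_1: C_1 → C_0 sends each edge [p,q] (with p < q) to q − p. For instance
  ∂AE = E − A.
As a 5×10 matrix over Z this has rank 4, with invariant factors (1,1,1,1).

Boundary ∂_2: C_2 → C_1 sends each 2-simplex [p,q,r] to [q,r] − [p,r] + [p,q]. For instance
  ∂BDF = DF − BF + BD,
  ∂BDE = DE − BE + BD.
As a 10×10 matrix over Z this has rank 6, with invariant factors (1,1,1,1,1,1).

The boundary map ∂_3: C_3 → C_2 sends each 3-simplex σ to the alternating sum Σ_i (−1)^i (σ with its i-th vertex removed). For instance
  ∂ABEF = BEF − AEF + ABF − ABE,
  ∂ABDF = BDF − ADF + ABF − ABD.
As a 10×5 matrix over Z this has rank 4, with invariant factors (1,1,1,1).

From H_k ≅ ker(∂_k) / im(∂_{k+1}) we obtain:

  H_0: rank C_0 − rank ∂_1 = 5 − 4 = 1, and the invariant factors of ∂_1 are all 1, so H_0 ≅ Z.
  H_1: rank ker ∂_1 − rank ∂_2 = (10 − 4) − 6 = 0, and the invariant factors of ∂_2 are all 1, so H_1 ≅ 0.
  H_2: rank ker ∂_2 − rank ∂_3 = (10 − 6) − 4 = 0, and the invariant factors of ∂_3 are all 1, so H_2 ≅ 0.
  H_3: rank ker ∂_3 − rank ∂_4 = (5 − 4) − 0 = 1, and there is no ∂_4, so H_3 ≅ Z.

As a check, the Euler characteristic is 5 − 10 + 10 − 5 = 0, which agrees with 1 − 0 + 0 − 1 = 0.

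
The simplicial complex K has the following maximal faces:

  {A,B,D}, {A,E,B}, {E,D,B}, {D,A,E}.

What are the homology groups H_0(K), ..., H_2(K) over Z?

We work with the vertex ordering A < B < D < E. The simplices of K, each written with vertices in increasing order, are:

  0-simplices (4): A, B, D, E
  1-simplices (6): AB, AD, AE, BD, BE, DE
  2-simplices (4): ABD, ABE, ADE, BDE

giving chain groups C_0 ≅ Z^4, C_1 ≅ Z^6, C_2 ≅ Z^4.

The boundary map ∂_1: C_1 → C_0 is given by ∂[p,q] = [q] − [p].
As a 4×6 matrix over Z this has rank 3, with invariant factors (1,1,1).

Boundary ∂_2: C_2 → C_1 acts by ∂[p,q,r] = [q,r] − [p,r] + [p,q]. For instance
  ∂ABD = BD − AD + AB,
  ∂ADE = DE − AE + AD.
This gives a 6×4 integer matrix of rank 3; reducing to Smith normal form yields diagonal entries (1,1,1).

Now H_k = ker ∂_k / im ∂_{k+1}, so:

  H_0: rank C_0 − rank ∂_1 = 4 − 3 = 1, and the invariant factors of ∂_1 are all 1, so H_0 ≅ Z.
  H_1: rank ker ∂_1 − rank ∂_2 = (6 − 3) − 3 = 0, and the invariant factors of ∂_2 are all 1, so H_1 ≅ 0.
  H_2: rank ker ∂_2 − rank ∂_3 = (4 − 3) − 0 = 1, and there is no ∂_3, so H_2 ≅ Z.

H_0 = Z,  H_1 = 0,  H_2 = Z.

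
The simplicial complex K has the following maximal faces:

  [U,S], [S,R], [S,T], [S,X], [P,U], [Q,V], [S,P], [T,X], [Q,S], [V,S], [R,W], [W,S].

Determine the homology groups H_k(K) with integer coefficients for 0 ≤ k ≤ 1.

H_0 ≅ Z,  H_1 ≅ Z^4.

Order the vertices as P < Q < R < S < T < U < V < W < X. Listing each simplex with vertices in this order, K has dimension 1 with simplices:

  0-simplices (9): P, Q, R, S, T, U, V, W, X
  1-simplices (12): PS, PU, QS, QV, RS, RW, ST, SU, SV, SW, SX, TX

so the chain groups are C_0 ≅ Z^9, C_1 ≅ Z^12.

The boundary map ∂_1: C_1 → C_0 sends each edge [p,q] (with p < q) to q − p. For instance
  ∂QV = V − Q.
As a 9×12 matrix over Z this has rank 8, with invariant factors (1,1,1,1,1,1,1,1).

Now H_k = ker ∂_k / im ∂_{k+1}, so:

  H_0: rank C_0 − rank ∂_1 = 9 − 8 = 1, and the invariant factors of ∂_1 are all 1, so H_0 ≅ Z.
  H_1: rank ker ∂_1 − rank ∂_2 = (12 − 8) − 0 = 4, and there is no ∂_2, so H_1 ≅ Z^4.

(K is a triangulation of a wedge of 4 circles.)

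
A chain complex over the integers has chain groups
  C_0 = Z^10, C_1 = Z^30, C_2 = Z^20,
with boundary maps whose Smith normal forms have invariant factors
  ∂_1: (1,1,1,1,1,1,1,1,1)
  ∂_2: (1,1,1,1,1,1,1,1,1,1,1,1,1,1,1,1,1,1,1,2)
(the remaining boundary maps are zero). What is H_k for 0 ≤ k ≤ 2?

H_0 = Z,  H_1 = Z ⊕ Z/2Z,  H_2 = 0.

H_0: b_0 = 10 − 0 − 9 = 1; torsion from ∂_1 factors > 1: none. So H_0 = Z.
H_1: b_1 = 30 − 9 − 20 = 1; torsion from ∂_2 factors > 1: [2]. So H_1 = Z ⊕ Z/2Z.
H_2: b_2 = 20 − 20 − 0 = 0; torsion from ∂_3 factors > 1: none. So H_2 = 0.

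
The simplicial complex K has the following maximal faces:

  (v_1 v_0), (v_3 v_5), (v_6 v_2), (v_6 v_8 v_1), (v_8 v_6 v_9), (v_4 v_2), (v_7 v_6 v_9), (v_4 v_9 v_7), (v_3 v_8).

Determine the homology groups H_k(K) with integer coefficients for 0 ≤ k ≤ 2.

Order the vertices as v_0 < v_1 < v_2 < v_3 < v_4 < v_5 < v_6 < v_7 < v_8 < v_9. Listing each simplex with vertices in this order, K has dimension 2 with simplices:

  0-simplices (10): [v_0], [v_1], [v_2], [v_3], [v_4], [v_5], [v_6], [v_7], [v_8], [v_9]
  1-simplices (14): [v_0,v_1], [v_1,v_6], [v_1,v_8], [v_2,v_4], [v_2,v_6], [v_3,v_5], [v_3,v_8], [v_4,v_7], [v_4,v_9], [v_6,v_7], [v_6,v_8], [v_6,v_9], [v_7,v_9], [v_8,v_9]
  2-simplices (4): [v_1,v_6,v_8], [v_4,v_7,v_9], [v_6,v_7,v_9], [v_6,v_8,v_9]

giving chain groups C_0 ≅ Z^10, C_1 ≅ Z^14, C_2 ≅ Z^4.

Boundary ∂_1: C_1 → C_0 sends each edge [p,q] (with p < q) to q − p.
As a 10×14 matrix over Z this has rank 9, with invariant factors (1,1,1,1,1,1,1,1,1).

The boundary map ∂_2: C_2 → C_1 acts by ∂[p,q,r] = [q,r] − [p,r] + [p,q]. For instance
  ∂[v_1,v_6,v_8] = [v_6,v_8] − [v_1,v_8] + [v_1,v_6],
  ∂[v_6,v_7,v_9] = [v_7,v_9] − [v_6,v_9] + [v_6,v_7].
This gives a 14×4 integer matrix of rank 4; reducing to Smith normal form yields diagonal entries (1,1,1,1).

Computing H_k = (kernel of ∂_k) / (image of ∂_{k+1}):

  H_0: rank C_0 − rank ∂_1 = 10 − 9 = 1, and the invariant factors of ∂_1 are all 1, so H_0 = Z.
  H_1: rank ker ∂_1 − rank ∂_2 = (14 − 9) − 4 = 1, and the invariant factors of ∂_2 are all 1, so H_1 = Z.
  H_2: rank ker ∂_2 − rank ∂_3 = (4 − 4) − 0 = 0, and there is no ∂_3, so H_2 = 0.

H_0 ≅ Z,  H_1 ≅ Z,  H_2 = 0.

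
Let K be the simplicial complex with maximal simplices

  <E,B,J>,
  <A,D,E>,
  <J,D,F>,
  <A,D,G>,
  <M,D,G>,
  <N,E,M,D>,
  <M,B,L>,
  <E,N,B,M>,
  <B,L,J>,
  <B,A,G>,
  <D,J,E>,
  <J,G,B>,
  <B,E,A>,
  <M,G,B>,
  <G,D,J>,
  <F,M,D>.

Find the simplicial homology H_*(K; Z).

H_0 = Z,  H_1 = 0,  H_2 = Z^2,  H_3 = 0.

We work with the vertex ordering A < B < D < E < F < G < J < L < M < N. The simplices of K, each written with vertices in increasing order, are:

  0-simplices (10): A, B, D, E, F, G, J, L, M, N
  1-simplices (26): AB, AD, AE, AG, BE, BG, BJ, BL, BM, BN, DE, DF, DG, DJ, DM, DN, EJ, EM, EN, FJ, FM, GJ, GM, JL, LM, MN
  2-simplices (21): ABE, ABG, ADE, ADG, BEJ, BEM, BEN, BGJ, BGM, BJL, BLM, BMN, DEJ, DEM, DEN, DFJ, DFM, DGJ, DGM, DMN, EMN
  3-simplices (2): BEMN, DEMN

so the chain groups are C_0 ≅ Z^10, C_1 ≅ Z^26, C_2 ≅ Z^21, C_3 ≅ Z^2.

The boundary map ∂_1: C_1 → C_0 sends each edge [p,q] (with p < q) to q − p.
The 10×26 boundary matrix has rank 9 and Smith normal form diag(1,1,1,1,1,1,1,1,1).

The boundary map ∂_2: C_2 → C_1 sends each 2-simplex [p,q,r] to [q,r] − [p,r] + [p,q]. For instance
  ∂BGM = GM − BM + BG,
  ∂BGJ = GJ − BJ + BG.
This gives a 26×21 integer matrix of rank 17; reducing to Smith normal form yields diagonal entries (1,1,1,1,1,1,1,1,1,1,1,1,1,1,1,1,1).

Boundary ∂_3: C_3 → C_2 sends each 3-simplex σ to the alternating sum Σ_i (−1)^i (σ with its i-th vertex removed). For instance
  ∂DEMN = EMN − DMN + DEN − DEM,
  ∂BEMN = EMN − BMN + BEN − BEM.
The 21×2 boundary matrix has rank 2 and Smith normal form diag(1,1).

Now H_k = ker ∂_k / im ∂_{k+1}, so:

  H_0: rank C_0 − rank ∂_1 = 10 − 9 = 1, and the invariant factors of ∂_1 are all 1, so H_0 ≅ Z.
  H_1: rank ker ∂_1 − rank ∂_2 = (26 − 9) − 17 = 0, and the invariant factors of ∂_2 are all 1, so H_1 ≅ 0.
  H_2: rank ker ∂_2 − rank ∂_3 = (21 − 17) − 2 = 2, and the invariant factors of ∂_3 are all 1, so H_2 ≅ Z^2.
  H_3: rank ker ∂_3 − rank ∂_4 = (2 − 2) − 0 = 0, and there is no ∂_4, so H_3 ≅ 0.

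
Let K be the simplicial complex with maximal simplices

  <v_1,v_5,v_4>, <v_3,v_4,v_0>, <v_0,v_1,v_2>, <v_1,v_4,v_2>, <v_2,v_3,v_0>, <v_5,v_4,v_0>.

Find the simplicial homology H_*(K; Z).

We work with the vertex ordering v_0 < v_1 < v_2 < v_3 < v_4 < v_5. The simplices of K, each written with vertices in increasing order, are:

  0-simplices (6): [v_0], [v_1], [v_2], [v_3], [v_4], [v_5]
  1-simplices (12): [v_0,v_1], [v_0,v_2], [v_0,v_3], [v_0,v_4], [v_0,v_5], [v_1,v_2], [v_1,v_4], [v_1,v_5], [v_2,v_3], [v_2,v_4], [v_3,v_4], [v_4,v_5]
  2-simplices (6): [v_0,v_1,v_2], [v_0,v_2,v_3], [v_0,v_3,v_4], [v_0,v_4,v_5], [v_1,v_2,v_4], [v_1,v_4,v_5]

Hence C_0 ≅ Z^6, C_1 ≅ Z^12, C_2 ≅ Z^6.

The boundary map ∂_1: C_1 → C_0 maps an edge to its endpoints' difference, ∂[p,q] = q − p. For instance
  ∂[v_1,v_2] = [v_2] − [v_1].
This gives a 6×12 integer matrix of rank 5; reducing to Smith normal form yields diagonal entries (1,1,1,1,1).

Boundary ∂_2: C_2 → C_1 maps a triangle to the signed sum of its edges. For instance
  ∂[v_1,v_2,v_4] = [v_2,v_4] − [v_1,v_4] + [v_1,v_2],
  ∂[v_1,v_4,v_5] = [v_4,v_5] − [v_1,v_5] + [v_1,v_4].
This gives a 12×6 integer matrix of rank 6; reducing to Smith normal form yields diagonal entries (1,1,1,1,1,1).

Now H_k = ker ∂_k / im ∂_{k+1}, so:

  H_0: rank C_0 − rank ∂_1 = 6 − 5 = 1, and the invariant factors of ∂_1 are all 1, so H_0 = Z.
  H_1: rank ker ∂_1 − rank ∂_2 = (12 − 5) − 6 = 1, and the invariant factors of ∂_2 are all 1, so H_1 = Z.
  H_2: rank ker ∂_2 − rank ∂_3 = (6 − 6) − 0 = 0, and there is no ∂_3, so H_2 = 0.

As a check, the Euler characteristic is 6 − 12 + 6 = 0, which agrees with 1 − 1 + 0 = 0.

H_0 = Z,  H_1 = Z,  H_2 = 0.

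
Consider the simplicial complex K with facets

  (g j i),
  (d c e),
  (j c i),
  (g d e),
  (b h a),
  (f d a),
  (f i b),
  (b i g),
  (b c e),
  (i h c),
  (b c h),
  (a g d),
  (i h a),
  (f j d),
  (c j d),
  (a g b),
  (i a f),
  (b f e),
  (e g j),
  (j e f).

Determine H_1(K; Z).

Fix the vertex order a < b < c < d < e < f < g < h < i < j and write every simplex with vertices in increasing order. Then dim K = 2 and the simplices of K are:

  0-simplices (10): a, b, c, d, e, f, g, h, i, j
  1-simplices (30): ab, ad, af, ag, ah, ai, bc, be, bf, bg, bh, bi, cd, ce, ch, ci, cj, de, df, dg, dj, ef, eg, ej, fi, fj, gi, gj, hi, ij
  2-simplices (20): abg, abh, adf, adg, afi, ahi, bce, bch, bef, bfi, bgi, cde, cdj, chi, cij, deg, dfj, efj, egj, gij

so the chain groups are C_0 ≅ Z^10, C_1 ≅ Z^30, C_2 ≅ Z^20.

The boundary map ∂_1: C_1 → C_0 is given by ∂[p,q] = [q] − [p].
As a 10×30 matrix over Z this has rank 9, with invariant factors (1,1,1,1,1,1,1,1,1).

∂_2: C_2 → C_1 acts by ∂[p,q,r] = [q,r] − [p,r] + [p,q]. For instance
  ∂bef = ef − bf + be,
  ∂cdj = dj − cj + cd.
The resulting 30×20 matrix has rank 20, and its Smith normal form has invariant factors (1,1,1,1,1,1,1,1,1,1,1,1,1,1,1,1,1,1,1,2).

Computing H_k = (kernel of ∂_k) / (image of ∂_{k+1}):

  H_1: rank ker ∂_1 − rank ∂_2 = (30 − 9) − 20 = 1, and ∂_2 has invariant factor 2 > 1, so H_1 ≅ Z ⊕ Z/2Z.

H_1 = Z ⊕ Z/2Z.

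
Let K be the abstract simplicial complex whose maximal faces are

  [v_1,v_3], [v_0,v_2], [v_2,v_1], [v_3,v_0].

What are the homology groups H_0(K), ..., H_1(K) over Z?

We work with the vertex ordering v_0 < v_1 < v_2 < v_3. The simplices of K, each written with vertices in increasing order, are:

  0-simplices (4): [v_0], [v_1], [v_2], [v_3]
  1-simplices (4): [v_0,v_2], [v_0,v_3], [v_1,v_2], [v_1,v_3]

giving chain groups C_0 ≅ Z^4, C_1 ≅ Z^4.

The boundary map ∂_1: C_1 → C_0 is given by ∂[p,q] = [q] − [p].
The resulting 4×4 matrix has rank 3, and its Smith normal form has invariant factors (1,1,1).

Computing H_k = (kernel of ∂_k) / (image of ∂_{k+1}):

  H_0: rank C_0 − rank ∂_1 = 4 − 3 = 1, and the invariant factors of ∂_1 are all 1, so H_0 ≅ Z.
  H_1: rank ker ∂_1 − rank ∂_2 = (4 − 3) − 0 = 1, and there is no ∂_2, so H_1 ≅ Z.

(K is a triangulation of the circle S^1.)

H_0 ≅ Z,  H_1 ≅ Z.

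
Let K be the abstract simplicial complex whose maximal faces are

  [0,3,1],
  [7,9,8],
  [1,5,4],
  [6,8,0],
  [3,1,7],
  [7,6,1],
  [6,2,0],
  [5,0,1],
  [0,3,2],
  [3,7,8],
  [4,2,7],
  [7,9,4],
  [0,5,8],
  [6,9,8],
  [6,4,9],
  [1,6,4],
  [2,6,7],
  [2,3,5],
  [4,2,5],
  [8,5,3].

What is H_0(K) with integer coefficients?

K has 10 vertices, 30 edges, 20 triangles.
rank ∂_0 = 0, rank ∂_1 = 9 ⇒ b_0 = 10 − 0 − 9 = 1; all invariant factors of ∂_1 are 1 so no torsion. So H_0 = Z.

H_0 = Z.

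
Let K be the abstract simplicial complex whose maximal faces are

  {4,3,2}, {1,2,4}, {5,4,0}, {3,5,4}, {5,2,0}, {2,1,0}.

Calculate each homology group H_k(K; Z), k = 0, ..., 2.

H_0 ≅ Z,  H_1 ≅ Z,  H_2 = 0.

Fix the vertex order 0 < 1 < 2 < 3 < 4 < 5 and write every simplex with vertices in increasing order. Then dim K = 2 and the simplices of K are:

  0-simplices (6): [0], [1], [2], [3], [4], [5]
  1-simplices (12): [0,1], [0,2], [0,4], [0,5], [1,2], [1,4], [2,3], [2,4], [2,5], [3,4], [3,5], [4,5]
  2-simplices (6): [0,1,2], [0,2,5], [0,4,5], [1,2,4], [2,3,4], [3,4,5]

so the chain groups are C_0 ≅ Z^6, C_1 ≅ Z^12, C_2 ≅ Z^6.

Boundary ∂_1: C_1 → C_0 is given by ∂[p,q] = [q] − [p].
This gives a 6×12 integer matrix of rank 5; reducing to Smith normal form yields diagonal entries (1,1,1,1,1).

∂_2: C_2 → C_1 acts by ∂[p,q,r] = [q,r] − [p,r] + [p,q]. For instance
  ∂[0,4,5] = [4,5] − [0,5] + [0,4],
  ∂[0,1,2] = [1,2] − [0,2] + [0,1].
The 12×6 boundary matrix has rank 6 and Smith normal form diag(1,1,1,1,1,1).

Computing H_k = (kernel of ∂_k) / (image of ∂_{k+1}):

  H_0: rank C_0 − rank ∂_1 = 6 − 5 = 1, and the invariant factors of ∂_1 are all 1, so H_0 ≅ Z.
  H_1: rank ker ∂_1 − rank ∂_2 = (12 − 5) − 6 = 1, and the invariant factors of ∂_2 are all 1, so H_1 ≅ Z.
  H_2: rank ker ∂_2 − rank ∂_3 = (6 − 6) − 0 = 0, and there is no ∂_3, so H_2 ≅ 0.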